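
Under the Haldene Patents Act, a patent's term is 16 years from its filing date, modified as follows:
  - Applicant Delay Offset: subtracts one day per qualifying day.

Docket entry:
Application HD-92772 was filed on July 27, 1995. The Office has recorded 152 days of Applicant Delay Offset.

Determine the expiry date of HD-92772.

Base term: filing date + 16 years → 27 July 2011.
Applicant Delay Offset: −152 days → 25 February 2011.

2011-02-25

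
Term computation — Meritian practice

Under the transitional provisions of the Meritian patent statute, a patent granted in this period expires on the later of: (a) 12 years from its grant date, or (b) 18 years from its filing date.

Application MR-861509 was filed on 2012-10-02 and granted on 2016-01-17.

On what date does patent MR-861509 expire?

(a) grant + 12 years → 17 January 2028.
(b) filing + 18 years → 2 October 2030.
Later of the two: 2 October 2030.

2030-10-02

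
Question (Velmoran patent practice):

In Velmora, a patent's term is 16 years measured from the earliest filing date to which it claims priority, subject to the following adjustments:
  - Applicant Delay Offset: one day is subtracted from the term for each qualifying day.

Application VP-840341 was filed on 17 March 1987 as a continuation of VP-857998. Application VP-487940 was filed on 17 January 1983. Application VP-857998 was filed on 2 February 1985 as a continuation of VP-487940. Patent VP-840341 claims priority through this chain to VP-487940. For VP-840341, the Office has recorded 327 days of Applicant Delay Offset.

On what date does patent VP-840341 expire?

Earliest priority filing: 17 January 1983.
Base term: 17 January 1983 + 16 years → 17 January 1999.
Applicant Delay Offset: −327 days → 24 February 1998.

February 24, 1998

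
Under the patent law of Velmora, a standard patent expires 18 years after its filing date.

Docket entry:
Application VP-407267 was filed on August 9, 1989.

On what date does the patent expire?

2007-08-09

Filing date + 18 years → 9 August 2007.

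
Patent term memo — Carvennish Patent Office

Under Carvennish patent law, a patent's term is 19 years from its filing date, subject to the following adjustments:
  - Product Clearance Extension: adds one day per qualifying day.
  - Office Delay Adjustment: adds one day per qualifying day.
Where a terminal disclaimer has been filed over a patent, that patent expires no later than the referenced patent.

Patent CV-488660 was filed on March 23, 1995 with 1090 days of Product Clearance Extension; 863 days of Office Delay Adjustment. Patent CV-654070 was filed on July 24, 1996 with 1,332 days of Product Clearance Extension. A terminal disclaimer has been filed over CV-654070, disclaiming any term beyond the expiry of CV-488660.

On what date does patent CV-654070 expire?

Natural term of CV-654070:
  Base: filing + 19 years → 24 July 2015.
  Product Clearance Extension: +1332 days → 17 March 2019.
Expiry of referenced patent CV-488660:
  Base: filing + 19 years → 23 March 2014.
  Product Clearance Extension: +1090 days → 17 March 2017.
  Office Delay Adjustment: +863 days → 28 July 2019.
Terminal disclaimer: CV-654070 expires on the earlier of 17 March 2019 and 28 July 2019.

March 17, 2019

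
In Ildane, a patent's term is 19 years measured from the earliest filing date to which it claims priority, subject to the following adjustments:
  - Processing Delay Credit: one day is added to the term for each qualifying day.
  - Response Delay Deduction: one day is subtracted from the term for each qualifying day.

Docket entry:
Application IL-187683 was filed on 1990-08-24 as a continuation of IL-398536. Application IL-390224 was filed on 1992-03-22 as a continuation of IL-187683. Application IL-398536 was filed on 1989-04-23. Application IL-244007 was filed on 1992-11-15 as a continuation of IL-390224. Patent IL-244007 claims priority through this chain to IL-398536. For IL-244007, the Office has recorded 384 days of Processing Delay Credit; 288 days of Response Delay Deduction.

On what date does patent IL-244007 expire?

2008-07-28

Earliest priority filing: 23 April 1989.
Base term: 23 April 1989 + 19 years → 23 April 2008.
Processing Delay Credit: +384 days → 12 May 2009.
Response Delay Deduction: −288 days → 28 July 2008.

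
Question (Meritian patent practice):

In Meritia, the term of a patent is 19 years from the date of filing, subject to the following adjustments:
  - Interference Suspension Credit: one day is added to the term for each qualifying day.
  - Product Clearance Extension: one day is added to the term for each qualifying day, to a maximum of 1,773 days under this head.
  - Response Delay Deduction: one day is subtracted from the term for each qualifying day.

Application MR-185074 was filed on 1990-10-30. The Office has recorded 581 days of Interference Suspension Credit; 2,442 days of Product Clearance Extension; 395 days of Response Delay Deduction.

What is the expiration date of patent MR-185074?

Base term: filing date + 19 years → 30 October 2009.
Interference Suspension Credit: +581 days → 3 June 2011.
Product Clearance Extension: 2442 days claimed exceeds the 1773-day cap, so +1773 days → 10 April 2016.
Response Delay Deduction: −395 days → 12 March 2015.

2015-03-12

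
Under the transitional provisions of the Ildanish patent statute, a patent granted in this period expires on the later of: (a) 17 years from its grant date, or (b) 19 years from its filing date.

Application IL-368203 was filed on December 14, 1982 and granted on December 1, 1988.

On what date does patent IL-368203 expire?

(a) grant + 17 years → 1 December 2005.
(b) filing + 19 years → 14 December 2001.
Later of the two: 1 December 2005.

2005-12-01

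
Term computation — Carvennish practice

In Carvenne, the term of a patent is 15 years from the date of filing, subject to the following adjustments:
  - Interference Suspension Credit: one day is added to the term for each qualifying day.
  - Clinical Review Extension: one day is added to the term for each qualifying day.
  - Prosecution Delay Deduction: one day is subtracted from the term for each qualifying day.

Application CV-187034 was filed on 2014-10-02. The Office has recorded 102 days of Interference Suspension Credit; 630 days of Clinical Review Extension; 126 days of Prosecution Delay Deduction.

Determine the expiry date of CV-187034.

Base term: filing date + 15 years → 2 October 2029.
Interference Suspension Credit: +102 days → 12 January 2030.
Clinical Review Extension: +630 days → 4 October 2031.
Prosecution Delay Deduction: −126 days → 31 May 2031.

May 31, 2031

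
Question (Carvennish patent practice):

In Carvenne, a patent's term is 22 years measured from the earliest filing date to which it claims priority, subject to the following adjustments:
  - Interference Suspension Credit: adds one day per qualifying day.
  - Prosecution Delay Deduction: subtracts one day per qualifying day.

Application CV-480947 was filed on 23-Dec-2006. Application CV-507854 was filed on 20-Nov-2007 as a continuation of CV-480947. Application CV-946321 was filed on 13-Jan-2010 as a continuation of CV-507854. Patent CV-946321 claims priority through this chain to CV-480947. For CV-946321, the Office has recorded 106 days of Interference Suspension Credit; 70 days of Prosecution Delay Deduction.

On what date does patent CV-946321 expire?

Earliest priority filing: 23 December 2006.
Base term: 23 December 2006 + 22 years → 23 December 2028.
Interference Suspension Credit: +106 days → 8 April 2029.
Prosecution Delay Deduction: −70 days → 28 January 2029.

2029-01-28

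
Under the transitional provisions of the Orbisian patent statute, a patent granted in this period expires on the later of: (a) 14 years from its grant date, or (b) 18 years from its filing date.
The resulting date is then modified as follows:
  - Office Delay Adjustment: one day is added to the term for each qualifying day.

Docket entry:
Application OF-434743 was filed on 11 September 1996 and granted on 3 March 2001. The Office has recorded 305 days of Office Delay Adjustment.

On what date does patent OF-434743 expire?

January 2, 2016

(a) grant + 14 years → 3 March 2015.
(b) filing + 18 years → 11 September 2014.
Later of the two: 3 March 2015.
Office Delay Adjustment: +305 days → 2 January 2016.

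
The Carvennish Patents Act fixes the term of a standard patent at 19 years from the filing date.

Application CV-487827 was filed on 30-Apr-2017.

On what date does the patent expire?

2036-04-30

Filing date + 19 years → 30 April 2036.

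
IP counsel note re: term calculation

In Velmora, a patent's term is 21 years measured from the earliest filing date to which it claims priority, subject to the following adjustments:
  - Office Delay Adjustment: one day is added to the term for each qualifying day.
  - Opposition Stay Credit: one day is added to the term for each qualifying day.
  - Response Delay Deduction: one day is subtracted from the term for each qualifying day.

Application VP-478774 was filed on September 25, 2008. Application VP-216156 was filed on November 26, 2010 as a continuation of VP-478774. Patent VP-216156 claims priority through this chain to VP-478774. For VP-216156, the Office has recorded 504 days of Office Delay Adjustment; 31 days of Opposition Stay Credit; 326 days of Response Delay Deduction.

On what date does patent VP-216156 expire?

Earliest priority filing: 25 September 2008.
Base term: 25 September 2008 + 21 years → 25 September 2029.
Office Delay Adjustment: +504 days → 11 February 2031.
Opposition Stay Credit: +31 days → 14 March 2031.
Response Delay Deduction: −326 days → 22 April 2030.

2030-04-22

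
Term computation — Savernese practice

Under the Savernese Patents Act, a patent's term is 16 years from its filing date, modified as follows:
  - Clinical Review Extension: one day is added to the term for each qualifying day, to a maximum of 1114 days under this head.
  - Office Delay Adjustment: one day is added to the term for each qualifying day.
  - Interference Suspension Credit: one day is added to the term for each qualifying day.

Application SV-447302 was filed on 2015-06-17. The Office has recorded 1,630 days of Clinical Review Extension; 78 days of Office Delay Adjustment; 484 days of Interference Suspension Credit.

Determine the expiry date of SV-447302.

Base term: filing date + 16 years → 17 June 2031.
Clinical Review Extension: 1630 days claimed exceeds the 1114-day cap, so +1114 days → 5 July 2034.
Office Delay Adjustment: +78 days → 21 September 2034.
Interference Suspension Credit: +484 days → 18 January 2036.

January 18, 2036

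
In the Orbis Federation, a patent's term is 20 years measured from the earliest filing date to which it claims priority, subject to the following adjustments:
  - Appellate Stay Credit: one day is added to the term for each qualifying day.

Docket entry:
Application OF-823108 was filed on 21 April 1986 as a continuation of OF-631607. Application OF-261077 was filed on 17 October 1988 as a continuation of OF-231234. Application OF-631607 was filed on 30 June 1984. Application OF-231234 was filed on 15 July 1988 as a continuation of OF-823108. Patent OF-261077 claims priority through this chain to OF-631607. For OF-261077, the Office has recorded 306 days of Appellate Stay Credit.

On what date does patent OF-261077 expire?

Earliest priority filing: 30 June 1984.
Base term: 30 June 1984 + 20 years → 30 June 2004.
Appellate Stay Credit: +306 days → 2 May 2005.

May 2, 2005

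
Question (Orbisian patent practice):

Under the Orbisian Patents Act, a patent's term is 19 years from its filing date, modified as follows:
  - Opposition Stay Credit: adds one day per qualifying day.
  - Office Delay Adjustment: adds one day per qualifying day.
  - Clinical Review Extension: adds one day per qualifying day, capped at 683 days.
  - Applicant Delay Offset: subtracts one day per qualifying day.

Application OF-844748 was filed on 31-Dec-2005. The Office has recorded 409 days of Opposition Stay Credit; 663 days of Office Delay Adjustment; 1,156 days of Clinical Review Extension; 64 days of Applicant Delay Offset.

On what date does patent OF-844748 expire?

August 18, 2029

Base term: filing date + 19 years → 31 December 2024.
Opposition Stay Credit: +409 days → 13 February 2026.
Office Delay Adjustment: +663 days → 8 December 2027.
Clinical Review Extension: 1156 days claimed exceeds the 683-day cap, so +683 days → 21 October 2029.
Applicant Delay Offset: −64 days → 18 August 2029.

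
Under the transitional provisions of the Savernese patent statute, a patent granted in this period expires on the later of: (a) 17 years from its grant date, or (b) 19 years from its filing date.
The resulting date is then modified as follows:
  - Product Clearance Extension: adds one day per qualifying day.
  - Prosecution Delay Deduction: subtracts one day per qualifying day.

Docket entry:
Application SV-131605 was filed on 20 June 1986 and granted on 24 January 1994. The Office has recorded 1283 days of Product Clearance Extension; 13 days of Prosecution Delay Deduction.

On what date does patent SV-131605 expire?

(a) grant + 17 years → 24 January 2011.
(b) filing + 19 years → 20 June 2005.
Later of the two: 24 January 2011.
Product Clearance Extension: +1283 days → 30 July 2014.
Prosecution Delay Deduction: −13 days → 17 July 2014.

July 17, 2014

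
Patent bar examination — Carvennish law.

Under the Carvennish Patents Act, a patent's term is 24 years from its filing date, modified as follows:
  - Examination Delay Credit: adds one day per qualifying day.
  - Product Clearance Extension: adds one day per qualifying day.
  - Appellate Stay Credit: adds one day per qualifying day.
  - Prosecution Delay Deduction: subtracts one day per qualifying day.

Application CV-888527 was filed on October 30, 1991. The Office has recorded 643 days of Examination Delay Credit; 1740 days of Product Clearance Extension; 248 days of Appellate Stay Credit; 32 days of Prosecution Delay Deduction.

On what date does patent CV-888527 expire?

Base term: filing date + 24 years → 30 October 2015.
Examination Delay Credit: +643 days → 3 August 2017.
Product Clearance Extension: +1740 days → 9 May 2022.
Appellate Stay Credit: +248 days → 12 January 2023.
Prosecution Delay Deduction: −32 days → 11 December 2022.

2022-12-11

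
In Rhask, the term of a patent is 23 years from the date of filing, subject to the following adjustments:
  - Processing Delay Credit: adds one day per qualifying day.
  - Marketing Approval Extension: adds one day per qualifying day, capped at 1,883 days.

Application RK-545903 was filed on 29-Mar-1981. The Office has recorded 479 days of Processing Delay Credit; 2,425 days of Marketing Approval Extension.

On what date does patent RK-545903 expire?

September 16, 2010

Base term: filing date + 23 years → 29 March 2004.
Processing Delay Credit: +479 days → 21 July 2005.
Marketing Approval Extension: 2425 days claimed exceeds the 1883-day cap, so +1883 days → 16 September 2010.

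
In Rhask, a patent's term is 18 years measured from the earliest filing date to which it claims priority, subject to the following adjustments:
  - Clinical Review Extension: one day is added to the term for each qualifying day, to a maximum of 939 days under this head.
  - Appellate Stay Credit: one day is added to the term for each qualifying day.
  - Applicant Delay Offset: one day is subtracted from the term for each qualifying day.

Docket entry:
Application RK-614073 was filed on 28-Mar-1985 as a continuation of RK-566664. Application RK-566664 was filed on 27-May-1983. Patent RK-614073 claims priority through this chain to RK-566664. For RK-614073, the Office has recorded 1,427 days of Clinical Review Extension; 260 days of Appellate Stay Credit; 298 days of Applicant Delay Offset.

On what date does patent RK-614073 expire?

Earliest priority filing: 27 May 1983.
Base term: 27 May 1983 + 18 years → 27 May 2001.
Clinical Review Extension: 1427 days claimed exceeds the 939-day cap, so +939 days → 22 December 2003.
Appellate Stay Credit: +260 days → 7 September 2004.
Applicant Delay Offset: −298 days → 14 November 2003.

November 14, 2003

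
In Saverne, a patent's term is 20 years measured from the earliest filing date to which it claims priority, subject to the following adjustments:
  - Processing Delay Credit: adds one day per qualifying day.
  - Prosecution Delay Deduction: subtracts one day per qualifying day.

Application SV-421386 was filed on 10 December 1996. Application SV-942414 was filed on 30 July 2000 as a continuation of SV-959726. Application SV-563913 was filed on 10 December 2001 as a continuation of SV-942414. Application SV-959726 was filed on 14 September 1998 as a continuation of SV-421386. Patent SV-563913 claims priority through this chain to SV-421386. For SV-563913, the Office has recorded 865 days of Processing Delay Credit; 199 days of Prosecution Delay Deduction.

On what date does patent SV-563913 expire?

Earliest priority filing: 10 December 1996.
Base term: 10 December 1996 + 20 years → 10 December 2016.
Processing Delay Credit: +865 days → 24 April 2019.
Prosecution Delay Deduction: −199 days → 7 October 2018.

October 7, 2018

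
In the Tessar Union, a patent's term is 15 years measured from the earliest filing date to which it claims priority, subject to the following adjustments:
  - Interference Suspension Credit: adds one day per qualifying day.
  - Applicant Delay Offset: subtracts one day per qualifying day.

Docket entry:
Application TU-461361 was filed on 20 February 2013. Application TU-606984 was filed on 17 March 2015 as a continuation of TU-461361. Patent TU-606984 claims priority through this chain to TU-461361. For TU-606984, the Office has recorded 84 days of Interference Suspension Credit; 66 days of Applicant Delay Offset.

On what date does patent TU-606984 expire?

Earliest priority filing: 20 February 2013.
Base term: 20 February 2013 + 15 years → 20 February 2028.
Interference Suspension Credit: +84 days → 14 May 2028.
Applicant Delay Offset: −66 days → 9 March 2028.

March 9, 2028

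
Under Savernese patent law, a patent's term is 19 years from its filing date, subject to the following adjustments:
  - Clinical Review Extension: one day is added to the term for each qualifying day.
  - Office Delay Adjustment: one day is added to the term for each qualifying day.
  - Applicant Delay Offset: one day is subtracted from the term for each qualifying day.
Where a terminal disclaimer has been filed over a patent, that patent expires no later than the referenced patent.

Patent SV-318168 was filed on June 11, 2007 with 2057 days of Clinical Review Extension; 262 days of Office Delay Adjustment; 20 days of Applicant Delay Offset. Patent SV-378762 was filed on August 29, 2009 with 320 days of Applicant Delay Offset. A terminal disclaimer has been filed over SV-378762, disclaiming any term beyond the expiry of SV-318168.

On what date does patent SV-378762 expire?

Natural term of SV-378762:
  Base: filing + 19 years → 29 August 2028.
  Applicant Delay Offset: −320 days → 14 October 2027.
Expiry of referenced patent SV-318168:
  Base: filing + 19 years → 11 June 2026.
  Clinical Review Extension: +2057 days → 28 January 2032.
  Office Delay Adjustment: +262 days → 16 October 2032.
  Applicant Delay Offset: −20 days → 26 September 2032.
Terminal disclaimer: SV-378762 expires on the earlier of 14 October 2027 and 26 September 2032.

October 14, 2027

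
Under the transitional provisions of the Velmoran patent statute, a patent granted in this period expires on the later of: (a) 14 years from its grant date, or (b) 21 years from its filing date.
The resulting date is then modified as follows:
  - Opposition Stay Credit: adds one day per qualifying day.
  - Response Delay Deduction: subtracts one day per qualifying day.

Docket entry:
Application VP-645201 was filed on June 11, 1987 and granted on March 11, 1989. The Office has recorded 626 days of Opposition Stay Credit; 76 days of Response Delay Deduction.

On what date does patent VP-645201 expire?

2009-12-13

(a) grant + 14 years → 11 March 2003.
(b) filing + 21 years → 11 June 2008.
Later of the two: 11 June 2008.
Opposition Stay Credit: +626 days → 27 February 2010.
Response Delay Deduction: −76 days → 13 December 2009.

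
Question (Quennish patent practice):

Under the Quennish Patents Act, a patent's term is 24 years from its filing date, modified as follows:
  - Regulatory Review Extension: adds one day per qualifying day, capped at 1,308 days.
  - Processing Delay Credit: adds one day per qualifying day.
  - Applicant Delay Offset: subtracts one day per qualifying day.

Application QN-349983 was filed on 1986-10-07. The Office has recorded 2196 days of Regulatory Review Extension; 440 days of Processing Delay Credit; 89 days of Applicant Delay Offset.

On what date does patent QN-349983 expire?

Base term: filing date + 24 years → 7 October 2010.
Regulatory Review Extension: 2196 days claimed exceeds the 1308-day cap, so +1308 days → 7 May 2014.
Processing Delay Credit: +440 days → 21 July 2015.
Applicant Delay Offset: −89 days → 23 April 2015.

2015-04-23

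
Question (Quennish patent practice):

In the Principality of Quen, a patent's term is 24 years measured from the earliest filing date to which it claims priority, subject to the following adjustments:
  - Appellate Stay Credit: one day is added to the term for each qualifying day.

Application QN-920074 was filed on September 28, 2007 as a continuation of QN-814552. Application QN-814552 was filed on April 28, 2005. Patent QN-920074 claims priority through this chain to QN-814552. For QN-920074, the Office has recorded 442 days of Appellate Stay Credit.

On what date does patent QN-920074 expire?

Earliest priority filing: 28 April 2005.
Base term: 28 April 2005 + 24 years → 28 April 2029.
Appellate Stay Credit: +442 days → 14 July 2030.

July 14, 2030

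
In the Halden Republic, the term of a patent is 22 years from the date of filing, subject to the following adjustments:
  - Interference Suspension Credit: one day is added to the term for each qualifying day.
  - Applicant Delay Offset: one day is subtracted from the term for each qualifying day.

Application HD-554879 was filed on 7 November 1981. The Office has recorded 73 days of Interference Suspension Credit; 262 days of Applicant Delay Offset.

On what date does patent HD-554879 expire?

2003-05-02

Base term: filing date + 22 years → 7 November 2003.
Interference Suspension Credit: +73 days → 19 January 2004.
Applicant Delay Offset: −262 days → 2 May 2003.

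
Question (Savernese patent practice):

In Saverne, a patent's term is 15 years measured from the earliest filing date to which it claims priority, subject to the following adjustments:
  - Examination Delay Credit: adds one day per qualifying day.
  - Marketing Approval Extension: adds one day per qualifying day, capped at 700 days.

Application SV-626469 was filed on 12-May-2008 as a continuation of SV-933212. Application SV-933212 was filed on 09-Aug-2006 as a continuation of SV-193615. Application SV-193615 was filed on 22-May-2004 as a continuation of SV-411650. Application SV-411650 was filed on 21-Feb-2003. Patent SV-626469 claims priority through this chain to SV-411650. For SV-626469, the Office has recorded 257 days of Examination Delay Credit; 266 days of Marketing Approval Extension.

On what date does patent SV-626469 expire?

2019-07-29

Earliest priority filing: 21 February 2003.
Base term: 21 February 2003 + 15 years → 21 February 2018.
Examination Delay Credit: +257 days → 5 November 2018.
Marketing Approval Extension: 266 days (within the 700-day cap) → +266 days → 29 July 2019.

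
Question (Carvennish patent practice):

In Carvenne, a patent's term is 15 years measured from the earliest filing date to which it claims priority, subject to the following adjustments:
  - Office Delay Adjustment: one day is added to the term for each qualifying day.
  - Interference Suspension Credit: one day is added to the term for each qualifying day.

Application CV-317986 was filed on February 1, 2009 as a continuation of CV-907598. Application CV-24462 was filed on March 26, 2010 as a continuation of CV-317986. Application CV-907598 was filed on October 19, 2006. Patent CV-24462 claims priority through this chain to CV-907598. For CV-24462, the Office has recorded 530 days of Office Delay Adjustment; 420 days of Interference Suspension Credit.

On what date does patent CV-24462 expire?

May 26, 2024

Earliest priority filing: 19 October 2006.
Base term: 19 October 2006 + 15 years → 19 October 2021.
Office Delay Adjustment: +530 days → 2 April 2023.
Interference Suspension Credit: +420 days → 26 May 2024.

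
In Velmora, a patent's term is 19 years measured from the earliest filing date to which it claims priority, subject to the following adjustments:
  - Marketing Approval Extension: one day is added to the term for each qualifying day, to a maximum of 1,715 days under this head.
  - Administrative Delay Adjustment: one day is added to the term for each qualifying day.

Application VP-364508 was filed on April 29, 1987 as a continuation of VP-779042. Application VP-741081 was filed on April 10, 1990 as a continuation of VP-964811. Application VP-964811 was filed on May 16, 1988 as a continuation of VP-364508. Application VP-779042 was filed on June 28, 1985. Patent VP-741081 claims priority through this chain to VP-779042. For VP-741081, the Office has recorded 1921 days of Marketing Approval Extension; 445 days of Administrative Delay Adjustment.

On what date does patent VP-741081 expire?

May 28, 2010

Earliest priority filing: 28 June 1985.
Base term: 28 June 1985 + 19 years → 28 June 2004.
Marketing Approval Extension: 1921 days claimed exceeds the 1715-day cap, so +1715 days → 9 March 2009.
Administrative Delay Adjustment: +445 days → 28 May 2010.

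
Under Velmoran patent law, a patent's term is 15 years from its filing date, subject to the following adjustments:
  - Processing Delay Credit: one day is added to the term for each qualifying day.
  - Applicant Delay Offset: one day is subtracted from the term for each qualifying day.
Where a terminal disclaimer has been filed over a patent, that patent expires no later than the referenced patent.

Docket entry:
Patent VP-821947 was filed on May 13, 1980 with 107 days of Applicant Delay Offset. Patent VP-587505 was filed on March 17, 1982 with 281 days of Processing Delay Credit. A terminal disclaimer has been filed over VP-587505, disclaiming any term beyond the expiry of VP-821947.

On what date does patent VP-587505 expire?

Natural term of VP-587505:
  Base: filing + 15 years → 17 March 1997.
  Processing Delay Credit: +281 days → 23 December 1997.
Expiry of referenced patent VP-821947:
  Base: filing + 15 years → 13 May 1995.
  Applicant Delay Offset: −107 days → 26 January 1995.
Terminal disclaimer: VP-587505 expires on the earlier of 23 December 1997 and 26 January 1995.

January 26, 1995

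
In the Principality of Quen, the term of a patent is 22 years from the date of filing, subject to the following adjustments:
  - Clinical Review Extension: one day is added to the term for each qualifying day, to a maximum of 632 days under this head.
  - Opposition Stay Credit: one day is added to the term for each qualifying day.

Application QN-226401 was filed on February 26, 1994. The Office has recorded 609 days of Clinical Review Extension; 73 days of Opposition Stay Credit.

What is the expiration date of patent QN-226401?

2018-01-08

Base term: filing date + 22 years → 26 February 2016.
Clinical Review Extension: 609 days (within the 632-day cap) → +609 days → 27 October 2017.
Opposition Stay Credit: +73 days → 8 January 2018.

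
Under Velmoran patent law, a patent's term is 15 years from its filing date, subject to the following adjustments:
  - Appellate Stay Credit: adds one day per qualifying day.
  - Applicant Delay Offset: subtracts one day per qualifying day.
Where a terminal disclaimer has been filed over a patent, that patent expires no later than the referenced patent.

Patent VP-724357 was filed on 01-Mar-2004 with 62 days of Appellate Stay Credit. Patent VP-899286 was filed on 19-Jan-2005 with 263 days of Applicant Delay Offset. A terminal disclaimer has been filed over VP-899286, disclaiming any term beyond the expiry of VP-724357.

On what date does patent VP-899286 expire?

2019-05-01

Natural term of VP-899286:
  Base: filing + 15 years → 19 January 2020.
  Applicant Delay Offset: −263 days → 1 May 2019.
Expiry of referenced patent VP-724357:
  Base: filing + 15 years → 1 March 2019.
  Appellate Stay Credit: +62 days → 2 May 2019.
Terminal disclaimer: VP-899286 expires on the earlier of 1 May 2019 and 2 May 2019.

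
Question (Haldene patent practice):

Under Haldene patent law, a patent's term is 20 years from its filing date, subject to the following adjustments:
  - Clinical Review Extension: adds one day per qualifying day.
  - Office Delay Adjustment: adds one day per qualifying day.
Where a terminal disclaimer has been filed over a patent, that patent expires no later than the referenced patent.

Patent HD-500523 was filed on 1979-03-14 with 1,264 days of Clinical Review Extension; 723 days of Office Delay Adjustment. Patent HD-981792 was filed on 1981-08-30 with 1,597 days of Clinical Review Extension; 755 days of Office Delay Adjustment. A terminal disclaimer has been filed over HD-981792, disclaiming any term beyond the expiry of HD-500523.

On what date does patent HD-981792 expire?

Natural term of HD-981792:
  Base: filing + 20 years → 30 August 2001.
  Clinical Review Extension: +1597 days → 13 January 2006.
  Office Delay Adjustment: +755 days → 7 February 2008.
Expiry of referenced patent HD-500523:
  Base: filing + 20 years → 14 March 1999.
  Clinical Review Extension: +1264 days → 29 August 2002.
  Office Delay Adjustment: +723 days → 21 August 2004.
Terminal disclaimer: HD-981792 expires on the earlier of 7 February 2008 and 21 August 2004.

August 21, 2004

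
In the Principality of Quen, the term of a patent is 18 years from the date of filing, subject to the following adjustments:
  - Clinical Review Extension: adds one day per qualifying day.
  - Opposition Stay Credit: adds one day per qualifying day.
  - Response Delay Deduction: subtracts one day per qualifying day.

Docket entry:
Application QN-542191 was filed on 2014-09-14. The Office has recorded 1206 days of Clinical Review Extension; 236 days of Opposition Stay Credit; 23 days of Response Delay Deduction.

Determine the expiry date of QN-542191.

August 3, 2036

Base term: filing date + 18 years → 14 September 2032.
Clinical Review Extension: +1206 days → 3 January 2036.
Opposition Stay Credit: +236 days → 26 August 2036.
Response Delay Deduction: −23 days → 3 August 2036.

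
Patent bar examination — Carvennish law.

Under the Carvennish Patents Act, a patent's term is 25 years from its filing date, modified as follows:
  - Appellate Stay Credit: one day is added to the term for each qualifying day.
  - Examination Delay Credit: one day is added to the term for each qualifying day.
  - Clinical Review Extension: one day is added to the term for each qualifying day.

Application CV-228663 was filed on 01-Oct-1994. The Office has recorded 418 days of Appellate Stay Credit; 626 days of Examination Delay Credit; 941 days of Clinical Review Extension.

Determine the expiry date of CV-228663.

March 8, 2025

Base term: filing date + 25 years → 1 October 2019.
Appellate Stay Credit: +418 days → 22 November 2020.
Examination Delay Credit: +626 days → 10 August 2022.
Clinical Review Extension: +941 days → 8 March 2025.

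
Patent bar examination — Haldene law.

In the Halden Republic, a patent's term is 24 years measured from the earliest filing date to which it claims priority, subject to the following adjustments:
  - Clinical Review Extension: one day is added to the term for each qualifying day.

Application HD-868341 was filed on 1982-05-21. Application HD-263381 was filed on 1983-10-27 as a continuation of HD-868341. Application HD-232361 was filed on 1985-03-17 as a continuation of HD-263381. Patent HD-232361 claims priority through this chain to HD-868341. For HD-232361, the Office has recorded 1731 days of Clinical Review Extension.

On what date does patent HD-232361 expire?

February 15, 2011

Earliest priority filing: 21 May 1982.
Base term: 21 May 1982 + 24 years → 21 May 2006.
Clinical Review Extension: +1731 days → 15 February 2011.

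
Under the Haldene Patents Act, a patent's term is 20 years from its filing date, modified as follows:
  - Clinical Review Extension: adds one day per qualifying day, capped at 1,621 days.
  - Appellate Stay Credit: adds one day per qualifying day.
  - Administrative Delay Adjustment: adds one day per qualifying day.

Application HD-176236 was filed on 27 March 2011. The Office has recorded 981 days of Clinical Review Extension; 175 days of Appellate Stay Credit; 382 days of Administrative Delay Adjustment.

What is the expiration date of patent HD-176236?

Base term: filing date + 20 years → 27 March 2031.
Clinical Review Extension: 981 days (within the 1621-day cap) → +981 days → 2 December 2033.
Appellate Stay Credit: +175 days → 26 May 2034.
Administrative Delay Adjustment: +382 days → 12 June 2035.

2035-06-12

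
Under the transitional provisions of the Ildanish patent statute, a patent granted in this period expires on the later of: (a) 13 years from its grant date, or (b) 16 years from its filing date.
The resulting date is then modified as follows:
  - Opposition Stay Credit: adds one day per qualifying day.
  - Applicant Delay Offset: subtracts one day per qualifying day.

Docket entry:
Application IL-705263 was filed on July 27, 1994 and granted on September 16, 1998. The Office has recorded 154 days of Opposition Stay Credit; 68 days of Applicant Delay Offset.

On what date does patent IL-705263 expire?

December 11, 2011

(a) grant + 13 years → 16 September 2011.
(b) filing + 16 years → 27 July 2010.
Later of the two: 16 September 2011.
Opposition Stay Credit: +154 days → 17 February 2012.
Applicant Delay Offset: −68 days → 11 December 2011.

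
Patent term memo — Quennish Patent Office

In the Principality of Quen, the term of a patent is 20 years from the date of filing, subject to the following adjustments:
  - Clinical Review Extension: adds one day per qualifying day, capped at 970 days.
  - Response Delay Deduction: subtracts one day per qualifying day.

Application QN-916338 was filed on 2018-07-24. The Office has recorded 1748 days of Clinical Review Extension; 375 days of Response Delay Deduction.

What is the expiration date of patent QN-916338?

March 10, 2040

Base term: filing date + 20 years → 24 July 2038.
Clinical Review Extension: 1748 days claimed exceeds the 970-day cap, so +970 days → 20 March 2041.
Response Delay Deduction: −375 days → 10 March 2040.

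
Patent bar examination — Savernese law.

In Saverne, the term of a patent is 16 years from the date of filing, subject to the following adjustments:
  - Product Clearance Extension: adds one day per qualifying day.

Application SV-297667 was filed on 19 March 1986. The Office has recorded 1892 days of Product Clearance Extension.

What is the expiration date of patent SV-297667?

Base term: filing date + 16 years → 19 March 2002.
Product Clearance Extension: +1892 days → 24 May 2007.

May 24, 2007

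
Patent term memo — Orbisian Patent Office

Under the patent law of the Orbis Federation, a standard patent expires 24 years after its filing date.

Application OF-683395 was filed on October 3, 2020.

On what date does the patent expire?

Filing date + 24 years → 3 October 2044.

October 3, 2044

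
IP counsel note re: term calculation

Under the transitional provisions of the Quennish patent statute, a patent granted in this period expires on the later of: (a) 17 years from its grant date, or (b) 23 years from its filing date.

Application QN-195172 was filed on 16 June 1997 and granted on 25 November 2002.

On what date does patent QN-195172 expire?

(a) grant + 17 years → 25 November 2019.
(b) filing + 23 years → 16 June 2020.
Later of the two: 16 June 2020.

2020-06-16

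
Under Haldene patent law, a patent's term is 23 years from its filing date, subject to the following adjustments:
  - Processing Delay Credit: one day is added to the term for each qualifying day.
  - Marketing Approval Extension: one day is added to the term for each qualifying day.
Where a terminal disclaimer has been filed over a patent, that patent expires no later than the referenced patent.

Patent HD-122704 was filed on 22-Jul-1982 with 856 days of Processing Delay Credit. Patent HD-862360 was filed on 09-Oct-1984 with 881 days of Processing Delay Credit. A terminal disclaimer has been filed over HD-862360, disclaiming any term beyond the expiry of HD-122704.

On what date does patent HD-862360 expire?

Natural term of HD-862360:
  Base: filing + 23 years → 9 October 2007.
  Processing Delay Credit: +881 days → 8 March 2010.
Expiry of referenced patent HD-122704:
  Base: filing + 23 years → 22 July 2005.
  Processing Delay Credit: +856 days → 25 November 2007.
Terminal disclaimer: HD-862360 expires on the earlier of 8 March 2010 and 25 November 2007.

2007-11-25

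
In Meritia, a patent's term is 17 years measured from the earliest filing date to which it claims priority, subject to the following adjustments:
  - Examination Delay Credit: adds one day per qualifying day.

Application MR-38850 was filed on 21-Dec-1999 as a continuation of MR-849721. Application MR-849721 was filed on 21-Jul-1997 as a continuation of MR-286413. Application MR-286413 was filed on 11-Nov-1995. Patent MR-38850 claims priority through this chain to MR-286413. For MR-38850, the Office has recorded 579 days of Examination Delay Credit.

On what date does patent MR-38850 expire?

June 13, 2014

Earliest priority filing: 11 November 1995.
Base term: 11 November 1995 + 17 years → 11 November 2012.
Examination Delay Credit: +579 days → 13 June 2014.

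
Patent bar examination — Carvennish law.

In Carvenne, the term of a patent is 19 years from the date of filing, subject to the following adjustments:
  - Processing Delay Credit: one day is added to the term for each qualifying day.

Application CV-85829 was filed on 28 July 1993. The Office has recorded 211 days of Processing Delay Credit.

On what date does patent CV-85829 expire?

Base term: filing date + 19 years → 28 July 2012.
Processing Delay Credit: +211 days → 24 February 2013.

2013-02-24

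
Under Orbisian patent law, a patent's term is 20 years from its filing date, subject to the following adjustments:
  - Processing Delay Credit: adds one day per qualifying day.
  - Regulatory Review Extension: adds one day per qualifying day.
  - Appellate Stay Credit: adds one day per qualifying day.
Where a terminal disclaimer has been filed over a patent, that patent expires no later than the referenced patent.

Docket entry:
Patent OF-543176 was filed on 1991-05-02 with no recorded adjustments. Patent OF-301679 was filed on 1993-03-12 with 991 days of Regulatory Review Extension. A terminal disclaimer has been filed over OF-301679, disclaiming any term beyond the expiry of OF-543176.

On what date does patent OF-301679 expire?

Natural term of OF-301679:
  Base: filing + 20 years → 12 March 2013.
  Regulatory Review Extension: +991 days → 28 November 2015.
Expiry of referenced patent OF-543176:
  Base: filing + 20 years → 2 May 2011.
Terminal disclaimer: OF-301679 expires on the earlier of 28 November 2015 and 2 May 2011.

2011-05-02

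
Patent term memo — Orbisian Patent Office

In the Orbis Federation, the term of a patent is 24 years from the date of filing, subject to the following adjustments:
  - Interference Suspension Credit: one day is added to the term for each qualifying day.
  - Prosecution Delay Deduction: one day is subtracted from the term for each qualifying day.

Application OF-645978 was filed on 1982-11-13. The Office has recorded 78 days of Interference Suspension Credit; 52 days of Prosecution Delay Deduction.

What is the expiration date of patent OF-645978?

December 9, 2006

Base term: filing date + 24 years → 13 November 2006.
Interference Suspension Credit: +78 days → 30 January 2007.
Prosecution Delay Deduction: −52 days → 9 December 2006.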